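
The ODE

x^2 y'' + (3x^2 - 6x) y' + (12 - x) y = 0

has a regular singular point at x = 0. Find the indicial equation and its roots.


Divide by x^2 to reach normal form y'' + P_1(x) y' + P_2(x) y = 0 with P_1(x) = 3 - 6/x and P_2(x) = -1/x + 12/x^2.
x = 0 is a singular point because the y'-coefficient 3 - 6/x has a pole at x = 0 and the y-coefficient -1/x + 12/x^2 has a pole at x = 0.
It is a regular singular point because x P_1(x) = p(x) = 3x - 6 and x^2 P_2(x) = q(x) = 12 - x are polynomials, hence analytic at x = 0.
p(0) = -6,  q(0) = 12.
Indicial equation: r(r-1) + p(0) r + q(0) = 0, i.e. r^2 + (p(0) - 1) r + q(0) = 0, i.e. r^2 - 7 r + 12 = 0.
Discriminant: (-7)^2 - 4(12) = 1, so r = (7 ± 1)/2.
Solving: r_1 = 4, r_2 = 3.

indicial: r^2 - 7 r + 12 = 0; roots r_1 = 4, r_2 = 3


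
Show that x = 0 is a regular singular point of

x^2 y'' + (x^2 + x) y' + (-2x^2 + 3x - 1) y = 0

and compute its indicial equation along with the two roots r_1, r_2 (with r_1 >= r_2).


Divide by x^2 to reach normal form y'' + P_1(x) y' + P_2(x) y = 0 with P_1(x) = 1 + 1/x and P_2(x) = -2 + 3/x - 1/x^2.
x = 0 is a singular point because the y'-coefficient 1 + 1/x has a pole at x = 0 and the y-coefficient -2 + 3/x - 1/x^2 has a pole at x = 0.
It is a regular singular point because x P_1(x) = p(x) = x + 1 and x^2 P_2(x) = q(x) = -2x^2 + 3x - 1 are polynomials, hence analytic at x = 0.
p(0) = 1,  q(0) = -1.
Indicial equation: r(r-1) + p(0) r + q(0) = 0, i.e. r^2 + (p(0) - 1) r + q(0) = 0, i.e. r^2 - 1 = 0.
Discriminant: (0)^2 - 4(-1) = 4, so r = (0 ± 2)/2.
Solving: r_1 = 1, r_2 = -1.

indicial: r^2 - 1 = 0; roots r_1 = 1, r_2 = -1


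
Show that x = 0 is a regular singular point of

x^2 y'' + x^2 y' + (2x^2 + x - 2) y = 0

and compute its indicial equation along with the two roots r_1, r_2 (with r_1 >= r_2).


Divide by x^2 to reach normal form y'' + P_1(x) y' + P_2(x) y = 0 with P_1(x) = 1 and P_2(x) = 2 + 1/x - 2/x^2.
x = 0 is a singular point because the y-coefficient 2 + 1/x - 2/x^2 has a pole at x = 0.
It is a regular singular point because x P_1(x) = p(x) = x and x^2 P_2(x) = q(x) = 2x^2 + x - 2 are polynomials, hence analytic at x = 0.
p(0) = 0,  q(0) = -2.
Indicial equation: r(r-1) + p(0) r + q(0) = 0, i.e. r^2 + (p(0) - 1) r + q(0) = 0, i.e. r^2 - 1 r - 2 = 0.
Discriminant: (-1)^2 - 4(-2) = 9, so r = (1 ± 3)/2.
Solving: r_1 = 2, r_2 = -1.

indicial: r^2 - 1 r - 2 = 0; roots r_1 = 2, r_2 = -1


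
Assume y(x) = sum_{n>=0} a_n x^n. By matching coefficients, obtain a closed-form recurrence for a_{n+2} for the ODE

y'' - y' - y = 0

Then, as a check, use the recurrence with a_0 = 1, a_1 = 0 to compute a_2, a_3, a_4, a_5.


Substitute y = sum_n a_n x^n.
y''(x) has coefficient (n+2)(n+1) a_{n+2} at x^n;
-y'(x) has coefficient -(n+1) a_{n+1} at x^n;
-y(x) has coefficient -1 a_n at x^n.
Matching x^n: (n+2)(n+1) a_{n+2} - (n+1) a_{n+1} - 1 a_n = 0.
Thus a_{n+2} = [(n+1) a_{n+1} + 1 a_n] / ((n+1)(n+2)).

Check with a_0 = 1, a_1 = 0 (apply the recurrence for n = 0, 1, 2, 3): a_0 = 1, a_1 = 0, a_2 = 1/2, a_3 = 1/6, a_4 = 1/12, a_5 = 1/40.

a_(n+2) = [(n+1) a_(n+1) + 1 a_n] / ((n+1)(n+2)); check: a_0 = 1, a_1 = 0, a_2 = 1/2, a_3 = 1/6, a_4 = 1/12, a_5 = 1/40


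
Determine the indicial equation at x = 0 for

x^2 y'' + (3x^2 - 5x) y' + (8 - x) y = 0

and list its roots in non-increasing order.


Divide by x^2 to reach normal form y'' + P_1(x) y' + P_2(x) y = 0 with P_1(x) = 3 - 5/x and P_2(x) = -1/x + 8/x^2.
x = 0 is a singular point because the y'-coefficient 3 - 5/x has a pole at x = 0 and the y-coefficient -1/x + 8/x^2 has a pole at x = 0.
It is a regular singular point because x P_1(x) = p(x) = 3x - 5 and x^2 P_2(x) = q(x) = 8 - x are polynomials, hence analytic at x = 0.
p(0) = -5,  q(0) = 8.
Indicial equation: r(r-1) + p(0) r + q(0) = 0, i.e. r^2 + (p(0) - 1) r + q(0) = 0, i.e. r^2 - 6 r + 8 = 0.
Discriminant: (-6)^2 - 4(8) = 4, so r = (6 ± 2)/2.
Solving: r_1 = 4, r_2 = 2.

indicial: r^2 - 6 r + 8 = 0; roots r_1 = 4, r_2 = 2


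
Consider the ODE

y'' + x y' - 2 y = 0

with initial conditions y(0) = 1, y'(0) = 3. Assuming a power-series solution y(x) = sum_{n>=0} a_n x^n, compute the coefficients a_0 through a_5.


Ansatz: y(x) = sum_{n>=0} a_n x^n, so y'(x) = sum_{n>=1} n a_n x^(n-1) and y''(x) = sum_{n>=2} n(n-1) a_n x^(n-2).
Substitute into P(x) y'' + Q(x) y' + R(x) y = 0 with P(x) = 1, Q(x) = x, R(x) = -2, and match powers of x.
Initial conditions: a_0 = 1, a_1 = 3.
Setting the coefficient of each power of x to zero and solving order by order (substituting the coefficients already found):
  x^0: 2 a_2 - 2 a_0 = 0  ->  2 a_2 = 2 a_0 = 2  ->  a_2 = 1
  x^1: 6 a_3 - a_1 = 0  ->  6 a_3 = a_1 = 3  ->  a_3 = 1/2
  x^2: 12 a_4 = 0  ->  a_4 = 0
  x^3: 20 a_5 + a_3 = 0  ->  20 a_5 = -a_3 = -1/2  ->  a_5 = -1/40
Truncated series: y(x) = 1 + 3 x + x^2 + (1/2) x^3 - (1/40) x^5 + O(x^6).

a_0 = 1; a_1 = 3; a_2 = 1; a_3 = 1/2; a_4 = 0; a_5 = -1/40


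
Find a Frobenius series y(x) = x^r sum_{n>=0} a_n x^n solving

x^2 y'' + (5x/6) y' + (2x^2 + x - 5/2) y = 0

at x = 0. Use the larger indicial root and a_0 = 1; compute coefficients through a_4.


Write in Frobenius form y'' + (p(x)/x) y' + (q(x)/x^2) y = 0:
  p(x) = 5/6,  q(x) = 2x^2 + x - 5/2.
Indicial equation: r(r-1) + (5/6) r + (-5/2) = 0 -> roots r_1 = 5/3, r_2 = -3/2.
Take r = r_1 = 5/3. Let y(x) = x^r sum_{n>=0} a_n x^n with a_0 = 1.
Substitute y = x^r sum a_n x^n and match x^{r+n}. The recurrence is
  D(n) a_n + 1 a_{n-1} + 2 a_{n-2} = 0,  where D(n) = (r+n)(r+n-1) + (5/6)(r+n) + (-5/2).
  a_n = [-1 a_{n-1} - 2 a_{n-2}] / D(n).
Since the indicial polynomial factors as (r - r_1)(r - r_2), D(n) = (r_1 + n - r_1)(r_1 + n - r_2) = n(n + 19/6).
Evaluating step by step (a_0 = 1):
  n = 1: D(1) = 1(1 + 19/6) = 25/6; numerator = -1(1) = -1; a_1 = (-1)/(25/6) = -6/25
  n = 2: D(2) = 2(2 + 19/6) = 31/3; numerator = -1(-6/25) - 2(1) = -44/25; a_2 = (-44/25)/(31/3) = -132/775
  n = 3: D(3) = 3(3 + 19/6) = 37/2; numerator = -1(-132/775) - 2(-6/25) = 504/775; a_3 = (504/775)/(37/2) = 1008/28675
  n = 4: D(4) = 4(4 + 19/6) = 86/3; numerator = -1(1008/28675) - 2(-132/775) = 1752/5735; a_4 = (1752/5735)/(86/3) = 2628/246605

r = 5/3; a_0 = 1; a_1 = -6/25; a_2 = -132/775; a_3 = 1008/28675; a_4 = 2628/246605


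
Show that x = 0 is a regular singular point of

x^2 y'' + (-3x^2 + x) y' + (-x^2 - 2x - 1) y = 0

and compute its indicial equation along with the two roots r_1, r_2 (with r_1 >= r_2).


Divide by x^2 to reach normal form y'' + P_1(x) y' + P_2(x) y = 0 with P_1(x) = -3 + 1/x and P_2(x) = -1 - 2/x - 1/x^2.
x = 0 is a singular point because the y'-coefficient -3 + 1/x has a pole at x = 0 and the y-coefficient -1 - 2/x - 1/x^2 has a pole at x = 0.
It is a regular singular point because x P_1(x) = p(x) = 1 - 3x and x^2 P_2(x) = q(x) = -x^2 - 2x - 1 are polynomials, hence analytic at x = 0.
p(0) = 1,  q(0) = -1.
Indicial equation: r(r-1) + p(0) r + q(0) = 0, i.e. r^2 + (p(0) - 1) r + q(0) = 0, i.e. r^2 - 1 = 0.
Discriminant: (0)^2 - 4(-1) = 4, so r = (0 ± 2)/2.
Solving: r_1 = 1, r_2 = -1.

indicial: r^2 - 1 = 0; roots r_1 = 1, r_2 = -1


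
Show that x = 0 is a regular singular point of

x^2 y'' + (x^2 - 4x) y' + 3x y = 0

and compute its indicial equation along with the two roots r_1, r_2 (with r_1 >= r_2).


Divide by x^2 to reach normal form y'' + P_1(x) y' + P_2(x) y = 0 with P_1(x) = 1 - 4/x and P_2(x) = 3/x.
x = 0 is a singular point because the y'-coefficient 1 - 4/x has a pole at x = 0 and the y-coefficient 3/x has a pole at x = 0.
It is a regular singular point because x P_1(x) = p(x) = x - 4 and x^2 P_2(x) = q(x) = 3x are polynomials, hence analytic at x = 0.
p(0) = -4,  q(0) = 0.
Indicial equation: r(r-1) + p(0) r + q(0) = 0, i.e. r^2 + (p(0) - 1) r + q(0) = 0, i.e. r^2 - 5 r = 0.
Discriminant: (-5)^2 - 4(0) = 25, so r = (5 ± 5)/2.
Solving: r_1 = 5, r_2 = 0.

indicial: r^2 - 5 r = 0; roots r_1 = 5, r_2 = 0


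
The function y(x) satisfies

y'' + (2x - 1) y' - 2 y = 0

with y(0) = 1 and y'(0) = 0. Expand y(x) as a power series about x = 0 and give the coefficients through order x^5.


Ansatz: y(x) = sum_{n>=0} a_n x^n, so y'(x) = sum_{n>=1} n a_n x^(n-1) and y''(x) = sum_{n>=2} n(n-1) a_n x^(n-2).
Substitute into P(x) y'' + Q(x) y' + R(x) y = 0 with P(x) = 1, Q(x) = 2x - 1, R(x) = -2, and match powers of x.
Initial conditions: a_0 = 1, a_1 = 0.
Setting the coefficient of each power of x to zero and solving order by order (substituting the coefficients already found):
  x^0: 2 a_2 - a_1 - 2 a_0 = 0  ->  2 a_2 = a_1 + 2 a_0 = 2  ->  a_2 = 1
  x^1: 6 a_3 - 2 a_2 = 0  ->  6 a_3 = 2 a_2 = 2  ->  a_3 = 1/3
  x^2: 12 a_4 - 3 a_3 + 2 a_2 = 0  ->  12 a_4 = 3 a_3 - 2 a_2 = -1  ->  a_4 = -1/12
  x^3: 20 a_5 - 4 a_4 + 4 a_3 = 0  ->  20 a_5 = 4 a_4 - 4 a_3 = -5/3  ->  a_5 = -1/12
Truncated series: y(x) = 1 + x^2 + (1/3) x^3 - (1/12) x^4 - (1/12) x^5 + O(x^6).

a_0 = 1; a_1 = 0; a_2 = 1; a_3 = 1/3; a_4 = -1/12; a_5 = -1/12


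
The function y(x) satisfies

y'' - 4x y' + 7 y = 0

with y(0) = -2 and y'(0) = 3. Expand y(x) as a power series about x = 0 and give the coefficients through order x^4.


Ansatz: y(x) = sum_{n>=0} a_n x^n, so y'(x) = sum_{n>=1} n a_n x^(n-1) and y''(x) = sum_{n>=2} n(n-1) a_n x^(n-2).
Substitute into P(x) y'' + Q(x) y' + R(x) y = 0 with P(x) = 1, Q(x) = -4x, R(x) = 7, and match powers of x.
Initial conditions: a_0 = -2, a_1 = 3.
Setting the coefficient of each power of x to zero and solving order by order (substituting the coefficients already found):
  x^0: 2 a_2 + 7 a_0 = 0  ->  2 a_2 = -7 a_0 = 14  ->  a_2 = 7
  x^1: 6 a_3 + 3 a_1 = 0  ->  6 a_3 = -3 a_1 = -9  ->  a_3 = -3/2
  x^2: 12 a_4 - a_2 = 0  ->  12 a_4 = a_2 = 7  ->  a_4 = 7/12
Truncated series: y(x) = -2 + 3 x + 7 x^2 - (3/2) x^3 + (7/12) x^4 + O(x^5).

a_0 = -2; a_1 = 3; a_2 = 7; a_3 = -3/2; a_4 = 7/12


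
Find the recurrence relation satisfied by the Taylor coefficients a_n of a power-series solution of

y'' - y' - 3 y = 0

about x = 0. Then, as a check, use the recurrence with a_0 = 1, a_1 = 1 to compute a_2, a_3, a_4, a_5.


Substitute y = sum_n a_n x^n.
y''(x) has coefficient (n+2)(n+1) a_{n+2} at x^n;
-y'(x) has coefficient -(n+1) a_{n+1} at x^n;
-3 y(x) has coefficient -3 a_n at x^n.
Matching x^n: (n+2)(n+1) a_{n+2} - (n+1) a_{n+1} - 3 a_n = 0.
Thus a_{n+2} = [(n+1) a_{n+1} + 3 a_n] / ((n+1)(n+2)).

Check with a_0 = 1, a_1 = 1 (apply the recurrence for n = 0, 1, 2, 3): a_0 = 1, a_1 = 1, a_2 = 2, a_3 = 7/6, a_4 = 19/24, a_5 = 1/3.

a_(n+2) = [(n+1) a_(n+1) + 3 a_n] / ((n+1)(n+2)); check: a_0 = 1, a_1 = 1, a_2 = 2, a_3 = 7/6, a_4 = 19/24, a_5 = 1/3


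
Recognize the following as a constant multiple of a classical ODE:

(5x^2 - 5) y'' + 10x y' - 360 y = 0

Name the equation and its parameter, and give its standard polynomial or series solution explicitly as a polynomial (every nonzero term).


All three coefficients share the factor -5; dividing through by -5 gives  (1 - x^2) y'' - 2x y' + 72 y = 0.
This matches the Legendre equation (1 - x^2) y'' - 2x y' + n(n+1) y = 0 (note the -2x y' term) with n(n+1) = 72, so n = 8; the polynomial solution is P_8(x).
With y = sum_k a_k x^k, matching x^k gives (k+2)(k+1) a_{k+2} = [k(k+1) - n(n+1)] a_k = (k - 8)(k + 9) a_k. The right side vanishes at k = 8, so the series with the parity of 8 terminates at degree 8.
Standard normalization (P_n(1) = 1): leading coefficient (2n)!/(2^n (n!)^2) = 20922789888000/(256*1625702400) = 6435/128, so a_8 = 6435/128. Work downward with a_k = (k+1)(k+2) a_{k+2} / ((k - 8)(k + 9)):
  a_6 = (7)(8)(6435/128) / ((6 - 8)(6 + 9)) = (45045/16)/(-30) = -3003/32
  a_4 = (5)(6)(-3003/32) / ((4 - 8)(4 + 9)) = (-45045/16)/(-52) = 3465/64
  a_2 = (3)(4)(3465/64) / ((2 - 8)(2 + 9)) = (10395/16)/(-66) = -315/32
  a_0 = (1)(2)(-315/32) / ((0 - 8)(0 + 9)) = (-315/16)/(-72) = 35/128
Hence P_8(x) = 6435 x^8/128 - 3003 x^6/32 + 3465 x^4/64 - 315 x^2/32 + 35/128.

P_8(x); series = 6435 x^8/128 - 3003 x^6/32 + 3465 x^4/64 - 315 x^2/32 + 35/128


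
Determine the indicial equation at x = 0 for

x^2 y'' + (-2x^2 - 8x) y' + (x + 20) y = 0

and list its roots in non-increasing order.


Divide by x^2 to reach normal form y'' + P_1(x) y' + P_2(x) y = 0 with P_1(x) = -2 - 8/x and P_2(x) = 1/x + 20/x^2.
x = 0 is a singular point because the y'-coefficient -2 - 8/x has a pole at x = 0 and the y-coefficient 1/x + 20/x^2 has a pole at x = 0.
It is a regular singular point because x P_1(x) = p(x) = -2x - 8 and x^2 P_2(x) = q(x) = x + 20 are polynomials, hence analytic at x = 0.
p(0) = -8,  q(0) = 20.
Indicial equation: r(r-1) + p(0) r + q(0) = 0, i.e. r^2 + (p(0) - 1) r + q(0) = 0, i.e. r^2 - 9 r + 20 = 0.
Discriminant: (-9)^2 - 4(20) = 1, so r = (9 ± 1)/2.
Solving: r_1 = 5, r_2 = 4.

indicial: r^2 - 9 r + 20 = 0; roots r_1 = 5, r_2 = 4


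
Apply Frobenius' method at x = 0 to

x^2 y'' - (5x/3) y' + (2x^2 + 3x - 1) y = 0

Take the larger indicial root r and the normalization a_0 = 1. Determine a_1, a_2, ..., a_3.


Write in Frobenius form y'' + (p(x)/x) y' + (q(x)/x^2) y = 0:
  p(x) = -5/3,  q(x) = 2x^2 + 3x - 1.
Indicial equation: r(r-1) + (-5/3) r + (-1) = 0 -> roots r_1 = 3, r_2 = -1/3.
Take r = r_1 = 3. Let y(x) = x^r sum_{n>=0} a_n x^n with a_0 = 1.
Substitute y = x^r sum a_n x^n and match x^{r+n}. The recurrence is
  D(n) a_n + 3 a_{n-1} + 2 a_{n-2} = 0,  where D(n) = (r+n)(r+n-1) + (-5/3)(r+n) + (-1).
  a_n = [-3 a_{n-1} - 2 a_{n-2}] / D(n).
Since the indicial polynomial factors as (r - r_1)(r - r_2), D(n) = (r_1 + n - r_1)(r_1 + n - r_2) = n(n + 10/3).
Evaluating step by step (a_0 = 1):
  n = 1: D(1) = 1(1 + 10/3) = 13/3; numerator = -3(1) = -3; a_1 = (-3)/(13/3) = -9/13
  n = 2: D(2) = 2(2 + 10/3) = 32/3; numerator = -3(-9/13) - 2(1) = 1/13; a_2 = (1/13)/(32/3) = 3/416
  n = 3: D(3) = 3(3 + 10/3) = 19; numerator = -3(3/416) - 2(-9/13) = 567/416; a_3 = (567/416)/(19) = 567/7904

r = 3; a_0 = 1; a_1 = -9/13; a_2 = 3/416; a_3 = 567/7904


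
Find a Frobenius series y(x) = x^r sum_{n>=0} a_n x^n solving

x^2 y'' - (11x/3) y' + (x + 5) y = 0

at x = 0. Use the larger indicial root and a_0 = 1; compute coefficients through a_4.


Write in Frobenius form y'' + (p(x)/x) y' + (q(x)/x^2) y = 0:
  p(x) = -11/3,  q(x) = x + 5.
Indicial equation: r(r-1) + (-11/3) r + (5) = 0 -> roots r_1 = 3, r_2 = 5/3.
Take r = r_1 = 3. Let y(x) = x^r sum_{n>=0} a_n x^n with a_0 = 1.
Substitute y = x^r sum a_n x^n and match x^{r+n}. The recurrence is
  D(n) a_n + 1 a_{n-1} = 0,  where D(n) = (r+n)(r+n-1) + (-11/3)(r+n) + (5).
  a_n = -1 / D(n) * a_{n-1}.
Since the indicial polynomial factors as (r - r_1)(r - r_2), D(n) = (r_1 + n - r_1)(r_1 + n - r_2) = n(n + 4/3).
Evaluating step by step (a_0 = 1):
  n = 1: D(1) = 1(1 + 4/3) = 7/3; numerator = -1(1) = -1; a_1 = (-1)/(7/3) = -3/7
  n = 2: D(2) = 2(2 + 4/3) = 20/3; numerator = -1(-3/7) = 3/7; a_2 = (3/7)/(20/3) = 9/140
  n = 3: D(3) = 3(3 + 4/3) = 13; numerator = -1(9/140) = -9/140; a_3 = (-9/140)/(13) = -9/1820
  n = 4: D(4) = 4(4 + 4/3) = 64/3; numerator = -1(-9/1820) = 9/1820; a_4 = (9/1820)/(64/3) = 27/116480

r = 3; a_0 = 1; a_1 = -3/7; a_2 = 9/140; a_3 = -9/1820; a_4 = 27/116480


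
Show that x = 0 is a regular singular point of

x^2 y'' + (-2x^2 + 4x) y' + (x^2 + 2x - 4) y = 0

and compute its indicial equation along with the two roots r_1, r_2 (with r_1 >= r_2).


Divide by x^2 to reach normal form y'' + P_1(x) y' + P_2(x) y = 0 with P_1(x) = -2 + 4/x and P_2(x) = 1 + 2/x - 4/x^2.
x = 0 is a singular point because the y'-coefficient -2 + 4/x has a pole at x = 0 and the y-coefficient 1 + 2/x - 4/x^2 has a pole at x = 0.
It is a regular singular point because x P_1(x) = p(x) = 4 - 2x and x^2 P_2(x) = q(x) = x^2 + 2x - 4 are polynomials, hence analytic at x = 0.
p(0) = 4,  q(0) = -4.
Indicial equation: r(r-1) + p(0) r + q(0) = 0, i.e. r^2 + (p(0) - 1) r + q(0) = 0, i.e. r^2 + 3 r - 4 = 0.
Discriminant: (3)^2 - 4(-4) = 25, so r = (-3 ± 5)/2.
Solving: r_1 = 1, r_2 = -4.

indicial: r^2 + 3 r - 4 = 0; roots r_1 = 1, r_2 = -4


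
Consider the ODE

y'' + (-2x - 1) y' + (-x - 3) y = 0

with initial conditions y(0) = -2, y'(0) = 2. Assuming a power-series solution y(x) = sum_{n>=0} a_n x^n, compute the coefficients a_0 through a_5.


Ansatz: y(x) = sum_{n>=0} a_n x^n, so y'(x) = sum_{n>=1} n a_n x^(n-1) and y''(x) = sum_{n>=2} n(n-1) a_n x^(n-2).
Substitute into P(x) y'' + Q(x) y' + R(x) y = 0 with P(x) = 1, Q(x) = -2x - 1, R(x) = -x - 3, and match powers of x.
Initial conditions: a_0 = -2, a_1 = 2.
Setting the coefficient of each power of x to zero and solving order by order (substituting the coefficients already found):
  x^0: 2 a_2 - a_1 - 3 a_0 = 0  ->  2 a_2 = a_1 + 3 a_0 = -4  ->  a_2 = -2
  x^1: 6 a_3 - 2 a_2 - 5 a_1 - a_0 = 0  ->  6 a_3 = 2 a_2 + 5 a_1 + a_0 = 4  ->  a_3 = 2/3
  x^2: 12 a_4 - 3 a_3 - 7 a_2 - a_1 = 0  ->  12 a_4 = 3 a_3 + 7 a_2 + a_1 = -10  ->  a_4 = -5/6
  x^3: 20 a_5 - 4 a_4 - 9 a_3 - a_2 = 0  ->  20 a_5 = 4 a_4 + 9 a_3 + a_2 = 2/3  ->  a_5 = 1/30
Truncated series: y(x) = -2 + 2 x - 2 x^2 + (2/3) x^3 - (5/6) x^4 + (1/30) x^5 + O(x^6).

a_0 = -2; a_1 = 2; a_2 = -2; a_3 = 2/3; a_4 = -5/6; a_5 = 1/30


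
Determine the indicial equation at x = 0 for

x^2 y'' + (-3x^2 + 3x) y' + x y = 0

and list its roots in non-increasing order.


Divide by x^2 to reach normal form y'' + P_1(x) y' + P_2(x) y = 0 with P_1(x) = -3 + 3/x and P_2(x) = 1/x.
x = 0 is a singular point because the y'-coefficient -3 + 3/x has a pole at x = 0 and the y-coefficient 1/x has a pole at x = 0.
It is a regular singular point because x P_1(x) = p(x) = 3 - 3x and x^2 P_2(x) = q(x) = x are polynomials, hence analytic at x = 0.
p(0) = 3,  q(0) = 0.
Indicial equation: r(r-1) + p(0) r + q(0) = 0, i.e. r^2 + (p(0) - 1) r + q(0) = 0, i.e. r^2 + 2 r = 0.
Discriminant: (2)^2 - 4(0) = 4, so r = (-2 ± 2)/2.
Solving: r_1 = 0, r_2 = -2.

indicial: r^2 + 2 r = 0; roots r_1 = 0, r_2 = -2


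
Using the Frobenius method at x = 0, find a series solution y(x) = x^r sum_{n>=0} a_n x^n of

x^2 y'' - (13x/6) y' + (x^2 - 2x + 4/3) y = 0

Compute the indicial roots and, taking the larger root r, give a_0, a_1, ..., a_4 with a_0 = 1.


Write in Frobenius form y'' + (p(x)/x) y' + (q(x)/x^2) y = 0:
  p(x) = -13/6,  q(x) = x^2 - 2x + 4/3.
Indicial equation: r(r-1) + (-13/6) r + (4/3) = 0 -> roots r_1 = 8/3, r_2 = 1/2.
Take r = r_1 = 8/3. Let y(x) = x^r sum_{n>=0} a_n x^n with a_0 = 1.
Substitute y = x^r sum a_n x^n and match x^{r+n}. The recurrence is
  D(n) a_n - 2 a_{n-1} + 1 a_{n-2} = 0,  where D(n) = (r+n)(r+n-1) + (-13/6)(r+n) + (4/3).
  a_n = [2 a_{n-1} - 1 a_{n-2}] / D(n).
Since the indicial polynomial factors as (r - r_1)(r - r_2), D(n) = (r_1 + n - r_1)(r_1 + n - r_2) = n(n + 13/6).
Evaluating step by step (a_0 = 1):
  n = 1: D(1) = 1(1 + 13/6) = 19/6; numerator = 2(1) = 2; a_1 = (2)/(19/6) = 12/19
  n = 2: D(2) = 2(2 + 13/6) = 25/3; numerator = 2(12/19) - 1(1) = 5/19; a_2 = (5/19)/(25/3) = 3/95
  n = 3: D(3) = 3(3 + 13/6) = 31/2; numerator = 2(3/95) - 1(12/19) = -54/95; a_3 = (-54/95)/(31/2) = -108/2945
  n = 4: D(4) = 4(4 + 13/6) = 74/3; numerator = 2(-108/2945) - 1(3/95) = -309/2945; a_4 = (-309/2945)/(74/3) = -927/217930

r = 8/3; a_0 = 1; a_1 = 12/19; a_2 = 3/95; a_3 = -108/2945; a_4 = -927/217930


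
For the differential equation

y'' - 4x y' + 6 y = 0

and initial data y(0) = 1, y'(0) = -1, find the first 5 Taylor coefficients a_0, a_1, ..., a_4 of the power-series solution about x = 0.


Ansatz: y(x) = sum_{n>=0} a_n x^n, so y'(x) = sum_{n>=1} n a_n x^(n-1) and y''(x) = sum_{n>=2} n(n-1) a_n x^(n-2).
Substitute into P(x) y'' + Q(x) y' + R(x) y = 0 with P(x) = 1, Q(x) = -4x, R(x) = 6, and match powers of x.
Initial conditions: a_0 = 1, a_1 = -1.
Setting the coefficient of each power of x to zero and solving order by order (substituting the coefficients already found):
  x^0: 2 a_2 + 6 a_0 = 0  ->  2 a_2 = -6 a_0 = -6  ->  a_2 = -3
  x^1: 6 a_3 + 2 a_1 = 0  ->  6 a_3 = -2 a_1 = 2  ->  a_3 = 1/3
  x^2: 12 a_4 - 2 a_2 = 0  ->  12 a_4 = 2 a_2 = -6  ->  a_4 = -1/2
Truncated series: y(x) = 1 - x - 3 x^2 + (1/3) x^3 - (1/2) x^4 + O(x^5).

a_0 = 1; a_1 = -1; a_2 = -3; a_3 = 1/3; a_4 = -1/2


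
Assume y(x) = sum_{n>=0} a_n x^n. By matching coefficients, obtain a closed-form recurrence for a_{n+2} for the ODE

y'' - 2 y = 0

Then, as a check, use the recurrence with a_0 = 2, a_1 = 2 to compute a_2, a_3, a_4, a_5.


Substitute y = sum_n a_n x^n into y'' + (const) y = 0.
y''(x) = sum_{n>=0} (n+2)(n+1) a_{n+2} x^n.
The ODE becomes sum_n [(n+2)(n+1) a_{n+2} - 2 a_n] x^n = 0.
Setting each coefficient to zero gives the recurrence:
  (n+2)(n+1) a_{n+2} - 2 a_n = 0,
  a_{n+2} = 2 / ((n+1)(n+2)) a_n.

Check with a_0 = 2, a_1 = 2 (apply the recurrence for n = 0, 1, 2, 3): a_0 = 2, a_1 = 2, a_2 = 2, a_3 = 2/3, a_4 = 1/3, a_5 = 1/15.

a_{n+2} = 2/((n+1)(n+2)) * a_n; check: a_0 = 2, a_1 = 2, a_2 = 2, a_3 = 2/3, a_4 = 1/3, a_5 = 1/15


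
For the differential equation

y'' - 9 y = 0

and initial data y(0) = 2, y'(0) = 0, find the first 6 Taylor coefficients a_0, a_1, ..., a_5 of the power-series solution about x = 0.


Ansatz: y(x) = sum_{n>=0} a_n x^n, so y'(x) = sum_{n>=1} n a_n x^(n-1) and y''(x) = sum_{n>=2} n(n-1) a_n x^(n-2).
Substitute into P(x) y'' + Q(x) y' + R(x) y = 0 with P(x) = 1, Q(x) = 0, R(x) = -9, and match powers of x.
Initial conditions: a_0 = 2, a_1 = 0.
Setting the coefficient of each power of x to zero and solving order by order (substituting the coefficients already found):
  x^0: 2 a_2 - 9 a_0 = 0  ->  2 a_2 = 9 a_0 = 18  ->  a_2 = 9
  x^1: 6 a_3 - 9 a_1 = 0  ->  6 a_3 = 9 a_1 = 0  ->  a_3 = 0
  x^2: 12 a_4 - 9 a_2 = 0  ->  12 a_4 = 9 a_2 = 81  ->  a_4 = 27/4
  x^3: 20 a_5 - 9 a_3 = 0  ->  20 a_5 = 9 a_3 = 0  ->  a_5 = 0
Truncated series: y(x) = 2 + 9 x^2 + (27/4) x^4 + O(x^6).

a_0 = 2; a_1 = 0; a_2 = 9; a_3 = 0; a_4 = 27/4; a_5 = 0


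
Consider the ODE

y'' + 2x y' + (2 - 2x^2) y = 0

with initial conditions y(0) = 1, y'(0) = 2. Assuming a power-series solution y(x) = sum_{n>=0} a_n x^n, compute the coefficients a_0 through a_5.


Ansatz: y(x) = sum_{n>=0} a_n x^n, so y'(x) = sum_{n>=1} n a_n x^(n-1) and y''(x) = sum_{n>=2} n(n-1) a_n x^(n-2).
Substitute into P(x) y'' + Q(x) y' + R(x) y = 0 with P(x) = 1, Q(x) = 2x, R(x) = 2 - 2x^2, and match powers of x.
Initial conditions: a_0 = 1, a_1 = 2.
Setting the coefficient of each power of x to zero and solving order by order (substituting the coefficients already found):
  x^0: 2 a_2 + 2 a_0 = 0  ->  2 a_2 = -2 a_0 = -2  ->  a_2 = -1
  x^1: 6 a_3 + 4 a_1 = 0  ->  6 a_3 = -4 a_1 = -8  ->  a_3 = -4/3
  x^2: 12 a_4 + 6 a_2 - 2 a_0 = 0  ->  12 a_4 = -6 a_2 + 2 a_0 = 8  ->  a_4 = 2/3
  x^3: 20 a_5 + 8 a_3 - 2 a_1 = 0  ->  20 a_5 = -8 a_3 + 2 a_1 = 44/3  ->  a_5 = 11/15
Truncated series: y(x) = 1 + 2 x - x^2 - (4/3) x^3 + (2/3) x^4 + (11/15) x^5 + O(x^6).

a_0 = 1; a_1 = 2; a_2 = -1; a_3 = -4/3; a_4 = 2/3; a_5 = 11/15


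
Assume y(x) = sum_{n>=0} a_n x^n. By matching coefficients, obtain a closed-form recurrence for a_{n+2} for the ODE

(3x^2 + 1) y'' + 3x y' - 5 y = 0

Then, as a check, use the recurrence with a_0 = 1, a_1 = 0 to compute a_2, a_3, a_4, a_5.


Substitute y = sum_n a_n x^n.
(1 + 3 x^2) y'' contributes (n+2)(n+1) a_{n+2} + 3 n(n-1) a_n at x^n.
3 x y'(x) contributes 3 n a_n at x^n.
-5 y(x) contributes -5 a_n at x^n.
Matching x^n: (n+2)(n+1) a_{n+2} + (3 n(n-1) + 3 n - 5) a_n = 0.
Thus a_{n+2} = (-3 n(n-1) - 3 n + 5) / ((n+1)(n+2)) * a_n.

Check with a_0 = 1, a_1 = 0 (apply the recurrence for n = 0, 1, 2, 3): a_0 = 1, a_1 = 0, a_2 = 5/2, a_3 = 0, a_4 = -35/24, a_5 = 0.

a_(n+2) = (-3 n(n-1) - 3 n + 5) / ((n+1)(n+2)) * a_n; check: a_0 = 1, a_1 = 0, a_2 = 5/2, a_3 = 0, a_4 = -35/24, a_5 = 0


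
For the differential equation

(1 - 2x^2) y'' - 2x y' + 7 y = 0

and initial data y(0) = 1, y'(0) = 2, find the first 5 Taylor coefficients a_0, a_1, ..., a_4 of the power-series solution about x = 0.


Ansatz: y(x) = sum_{n>=0} a_n x^n, so y'(x) = sum_{n>=1} n a_n x^(n-1) and y''(x) = sum_{n>=2} n(n-1) a_n x^(n-2).
Substitute into P(x) y'' + Q(x) y' + R(x) y = 0 with P(x) = 1 - 2x^2, Q(x) = -2x, R(x) = 7, and match powers of x.
Initial conditions: a_0 = 1, a_1 = 2.
Setting the coefficient of each power of x to zero and solving order by order (substituting the coefficients already found):
  x^0: 2 a_2 + 7 a_0 = 0  ->  2 a_2 = -7 a_0 = -7  ->  a_2 = -7/2
  x^1: 6 a_3 + 5 a_1 = 0  ->  6 a_3 = -5 a_1 = -10  ->  a_3 = -5/3
  x^2: 12 a_4 - a_2 = 0  ->  12 a_4 = a_2 = -7/2  ->  a_4 = -7/24
Truncated series: y(x) = 1 + 2 x - (7/2) x^2 - (5/3) x^3 - (7/24) x^4 + O(x^5).

a_0 = 1; a_1 = 2; a_2 = -7/2; a_3 = -5/3; a_4 = -7/24


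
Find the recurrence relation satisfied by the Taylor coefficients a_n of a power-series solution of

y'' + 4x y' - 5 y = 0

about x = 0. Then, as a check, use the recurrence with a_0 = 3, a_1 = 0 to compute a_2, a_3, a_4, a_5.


Substitute y = sum_n a_n x^n.
y''(x) has coefficient (n+2)(n+1) a_{n+2} at x^n;
4 x y'(x) has coefficient 4 n a_n at x^n (shift);
-5 y(x) has coefficient -5 a_n at x^n.
Matching x^n: (n+2)(n+1) a_{n+2} + (4n - 5) a_n = 0.
Thus a_{n+2} = (-4n + 5) / ((n+1)(n+2)) * a_n.

Check with a_0 = 3, a_1 = 0 (apply the recurrence for n = 0, 1, 2, 3): a_0 = 3, a_1 = 0, a_2 = 15/2, a_3 = 0, a_4 = -15/8, a_5 = 0.

a_(n+2) = (-4n + 5) / ((n+1)(n+2)) * a_n; check: a_0 = 3, a_1 = 0, a_2 = 15/2, a_3 = 0, a_4 = -15/8, a_5 = 0


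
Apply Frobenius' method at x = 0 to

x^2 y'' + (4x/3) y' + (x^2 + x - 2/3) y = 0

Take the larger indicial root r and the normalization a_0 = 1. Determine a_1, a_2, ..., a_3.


Write in Frobenius form y'' + (p(x)/x) y' + (q(x)/x^2) y = 0:
  p(x) = 4/3,  q(x) = x^2 + x - 2/3.
Indicial equation: r(r-1) + (4/3) r + (-2/3) = 0 -> roots r_1 = 2/3, r_2 = -1.
Take r = r_1 = 2/3. Let y(x) = x^r sum_{n>=0} a_n x^n with a_0 = 1.
Substitute y = x^r sum a_n x^n and match x^{r+n}. The recurrence is
  D(n) a_n + 1 a_{n-1} + 1 a_{n-2} = 0,  where D(n) = (r+n)(r+n-1) + (4/3)(r+n) + (-2/3).
  a_n = [-1 a_{n-1} - 1 a_{n-2}] / D(n).
Since the indicial polynomial factors as (r - r_1)(r - r_2), D(n) = (r_1 + n - r_1)(r_1 + n - r_2) = n(n + 5/3).
Evaluating step by step (a_0 = 1):
  n = 1: D(1) = 1(1 + 5/3) = 8/3; numerator = -1(1) = -1; a_1 = (-1)/(8/3) = -3/8
  n = 2: D(2) = 2(2 + 5/3) = 22/3; numerator = -1(-3/8) - 1(1) = -5/8; a_2 = (-5/8)/(22/3) = -15/176
  n = 3: D(3) = 3(3 + 5/3) = 14; numerator = -1(-15/176) - 1(-3/8) = 81/176; a_3 = (81/176)/(14) = 81/2464

r = 2/3; a_0 = 1; a_1 = -3/8; a_2 = -15/176; a_3 = 81/2464


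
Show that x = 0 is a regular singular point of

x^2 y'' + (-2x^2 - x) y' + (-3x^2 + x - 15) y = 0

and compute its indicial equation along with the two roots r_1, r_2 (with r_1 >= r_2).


Divide by x^2 to reach normal form y'' + P_1(x) y' + P_2(x) y = 0 with P_1(x) = -2 - 1/x and P_2(x) = -3 + 1/x - 15/x^2.
x = 0 is a singular point because the y'-coefficient -2 - 1/x has a pole at x = 0 and the y-coefficient -3 + 1/x - 15/x^2 has a pole at x = 0.
It is a regular singular point because x P_1(x) = p(x) = -2x - 1 and x^2 P_2(x) = q(x) = -3x^2 + x - 15 are polynomials, hence analytic at x = 0.
p(0) = -1,  q(0) = -15.
Indicial equation: r(r-1) + p(0) r + q(0) = 0, i.e. r^2 + (p(0) - 1) r + q(0) = 0, i.e. r^2 - 2 r - 15 = 0.
Discriminant: (-2)^2 - 4(-15) = 64, so r = (2 ± 8)/2.
Solving: r_1 = 5, r_2 = -3.

indicial: r^2 - 2 r - 15 = 0; roots r_1 = 5, r_2 = -3


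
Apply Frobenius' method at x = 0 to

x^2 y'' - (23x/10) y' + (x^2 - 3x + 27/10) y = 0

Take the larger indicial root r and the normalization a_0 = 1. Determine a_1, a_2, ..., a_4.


Write in Frobenius form y'' + (p(x)/x) y' + (q(x)/x^2) y = 0:
  p(x) = -23/10,  q(x) = x^2 - 3x + 27/10.
Indicial equation: r(r-1) + (-23/10) r + (27/10) = 0 -> roots r_1 = 9/5, r_2 = 3/2.
Take r = r_1 = 9/5. Let y(x) = x^r sum_{n>=0} a_n x^n with a_0 = 1.
Substitute y = x^r sum a_n x^n and match x^{r+n}. The recurrence is
  D(n) a_n - 3 a_{n-1} + 1 a_{n-2} = 0,  where D(n) = (r+n)(r+n-1) + (-23/10)(r+n) + (27/10).
  a_n = [3 a_{n-1} - 1 a_{n-2}] / D(n).
Since the indicial polynomial factors as (r - r_1)(r - r_2), D(n) = (r_1 + n - r_1)(r_1 + n - r_2) = n(n + 3/10).
Evaluating step by step (a_0 = 1):
  n = 1: D(1) = 1(1 + 3/10) = 13/10; numerator = 3(1) = 3; a_1 = (3)/(13/10) = 30/13
  n = 2: D(2) = 2(2 + 3/10) = 23/5; numerator = 3(30/13) - 1(1) = 77/13; a_2 = (77/13)/(23/5) = 385/299
  n = 3: D(3) = 3(3 + 3/10) = 99/10; numerator = 3(385/299) - 1(30/13) = 465/299; a_3 = (465/299)/(99/10) = 1550/9867
  n = 4: D(4) = 4(4 + 3/10) = 86/5; numerator = 3(1550/9867) - 1(385/299) = -2685/3289; a_4 = (-2685/3289)/(86/5) = -13425/282854

r = 9/5; a_0 = 1; a_1 = 30/13; a_2 = 385/299; a_3 = 1550/9867; a_4 = -13425/282854


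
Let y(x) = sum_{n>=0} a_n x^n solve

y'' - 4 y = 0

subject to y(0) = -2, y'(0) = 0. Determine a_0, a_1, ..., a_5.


Ansatz: y(x) = sum_{n>=0} a_n x^n, so y'(x) = sum_{n>=1} n a_n x^(n-1) and y''(x) = sum_{n>=2} n(n-1) a_n x^(n-2).
Substitute into P(x) y'' + Q(x) y' + R(x) y = 0 with P(x) = 1, Q(x) = 0, R(x) = -4, and match powers of x.
Initial conditions: a_0 = -2, a_1 = 0.
Setting the coefficient of each power of x to zero and solving order by order (substituting the coefficients already found):
  x^0: 2 a_2 - 4 a_0 = 0  ->  2 a_2 = 4 a_0 = -8  ->  a_2 = -4
  x^1: 6 a_3 - 4 a_1 = 0  ->  6 a_3 = 4 a_1 = 0  ->  a_3 = 0
  x^2: 12 a_4 - 4 a_2 = 0  ->  12 a_4 = 4 a_2 = -16  ->  a_4 = -4/3
  x^3: 20 a_5 - 4 a_3 = 0  ->  20 a_5 = 4 a_3 = 0  ->  a_5 = 0
Truncated series: y(x) = -2 - 4 x^2 - (4/3) x^4 + O(x^6).

a_0 = -2; a_1 = 0; a_2 = -4; a_3 = 0; a_4 = -4/3; a_5 = 0


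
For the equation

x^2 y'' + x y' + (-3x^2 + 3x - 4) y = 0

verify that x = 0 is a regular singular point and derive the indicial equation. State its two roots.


Divide by x^2 to reach normal form y'' + P_1(x) y' + P_2(x) y = 0 with P_1(x) = 1/x and P_2(x) = -3 + 3/x - 4/x^2.
x = 0 is a singular point because the y'-coefficient 1/x has a pole at x = 0 and the y-coefficient -3 + 3/x - 4/x^2 has a pole at x = 0.
It is a regular singular point because x P_1(x) = p(x) = 1 and x^2 P_2(x) = q(x) = -3x^2 + 3x - 4 are polynomials, hence analytic at x = 0.
p(0) = 1,  q(0) = -4.
Indicial equation: r(r-1) + p(0) r + q(0) = 0, i.e. r^2 + (p(0) - 1) r + q(0) = 0, i.e. r^2 - 4 = 0.
Discriminant: (0)^2 - 4(-4) = 16, so r = (0 ± 4)/2.
Solving: r_1 = 2, r_2 = -2.

indicial: r^2 - 4 = 0; roots r_1 = 2, r_2 = -2


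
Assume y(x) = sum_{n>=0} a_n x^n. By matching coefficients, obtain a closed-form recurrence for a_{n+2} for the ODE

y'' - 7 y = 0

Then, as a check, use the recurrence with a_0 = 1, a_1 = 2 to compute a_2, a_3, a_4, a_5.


Substitute y = sum_n a_n x^n into y'' + (const) y = 0.
y''(x) = sum_{n>=0} (n+2)(n+1) a_{n+2} x^n.
The ODE becomes sum_n [(n+2)(n+1) a_{n+2} - 7 a_n] x^n = 0.
Setting each coefficient to zero gives the recurrence:
  (n+2)(n+1) a_{n+2} - 7 a_n = 0,
  a_{n+2} = 7 / ((n+1)(n+2)) a_n.

Check with a_0 = 1, a_1 = 2 (apply the recurrence for n = 0, 1, 2, 3): a_0 = 1, a_1 = 2, a_2 = 7/2, a_3 = 7/3, a_4 = 49/24, a_5 = 49/60.

a_{n+2} = 7/((n+1)(n+2)) * a_n; check: a_0 = 1, a_1 = 2, a_2 = 7/2, a_3 = 7/3, a_4 = 49/24, a_5 = 49/60


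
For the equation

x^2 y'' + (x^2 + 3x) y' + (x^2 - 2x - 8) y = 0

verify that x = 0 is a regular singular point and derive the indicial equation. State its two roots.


Divide by x^2 to reach normal form y'' + P_1(x) y' + P_2(x) y = 0 with P_1(x) = 1 + 3/x and P_2(x) = 1 - 2/x - 8/x^2.
x = 0 is a singular point because the y'-coefficient 1 + 3/x has a pole at x = 0 and the y-coefficient 1 - 2/x - 8/x^2 has a pole at x = 0.
It is a regular singular point because x P_1(x) = p(x) = x + 3 and x^2 P_2(x) = q(x) = x^2 - 2x - 8 are polynomials, hence analytic at x = 0.
p(0) = 3,  q(0) = -8.
Indicial equation: r(r-1) + p(0) r + q(0) = 0, i.e. r^2 + (p(0) - 1) r + q(0) = 0, i.e. r^2 + 2 r - 8 = 0.
Discriminant: (2)^2 - 4(-8) = 36, so r = (-2 ± 6)/2.
Solving: r_1 = 2, r_2 = -4.

indicial: r^2 + 2 r - 8 = 0; roots r_1 = 2, r_2 = -4


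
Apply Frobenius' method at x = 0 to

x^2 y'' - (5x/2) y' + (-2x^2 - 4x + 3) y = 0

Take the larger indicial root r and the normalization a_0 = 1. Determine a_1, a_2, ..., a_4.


Write in Frobenius form y'' + (p(x)/x) y' + (q(x)/x^2) y = 0:
  p(x) = -5/2,  q(x) = -2x^2 - 4x + 3.
Indicial equation: r(r-1) + (-5/2) r + (3) = 0 -> roots r_1 = 2, r_2 = 3/2.
Take r = r_1 = 2. Let y(x) = x^r sum_{n>=0} a_n x^n with a_0 = 1.
Substitute y = x^r sum a_n x^n and match x^{r+n}. The recurrence is
  D(n) a_n - 4 a_{n-1} - 2 a_{n-2} = 0,  where D(n) = (r+n)(r+n-1) + (-5/2)(r+n) + (3).
  a_n = [4 a_{n-1} + 2 a_{n-2}] / D(n).
Since the indicial polynomial factors as (r - r_1)(r - r_2), D(n) = (r_1 + n - r_1)(r_1 + n - r_2) = n(n + 1/2).
Evaluating step by step (a_0 = 1):
  n = 1: D(1) = 1(1 + 1/2) = 3/2; numerator = 4(1) = 4; a_1 = (4)/(3/2) = 8/3
  n = 2: D(2) = 2(2 + 1/2) = 5; numerator = 4(8/3) + 2(1) = 38/3; a_2 = (38/3)/(5) = 38/15
  n = 3: D(3) = 3(3 + 1/2) = 21/2; numerator = 4(38/15) + 2(8/3) = 232/15; a_3 = (232/15)/(21/2) = 464/315
  n = 4: D(4) = 4(4 + 1/2) = 18; numerator = 4(464/315) + 2(38/15) = 3452/315; a_4 = (3452/315)/(18) = 1726/2835

r = 2; a_0 = 1; a_1 = 8/3; a_2 = 38/15; a_3 = 464/315; a_4 = 1726/2835


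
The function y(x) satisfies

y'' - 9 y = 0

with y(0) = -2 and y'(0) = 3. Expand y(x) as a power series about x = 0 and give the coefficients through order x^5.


Ansatz: y(x) = sum_{n>=0} a_n x^n, so y'(x) = sum_{n>=1} n a_n x^(n-1) and y''(x) = sum_{n>=2} n(n-1) a_n x^(n-2).
Substitute into P(x) y'' + Q(x) y' + R(x) y = 0 with P(x) = 1, Q(x) = 0, R(x) = -9, and match powers of x.
Initial conditions: a_0 = -2, a_1 = 3.
Setting the coefficient of each power of x to zero and solving order by order (substituting the coefficients already found):
  x^0: 2 a_2 - 9 a_0 = 0  ->  2 a_2 = 9 a_0 = -18  ->  a_2 = -9
  x^1: 6 a_3 - 9 a_1 = 0  ->  6 a_3 = 9 a_1 = 27  ->  a_3 = 9/2
  x^2: 12 a_4 - 9 a_2 = 0  ->  12 a_4 = 9 a_2 = -81  ->  a_4 = -27/4
  x^3: 20 a_5 - 9 a_3 = 0  ->  20 a_5 = 9 a_3 = 81/2  ->  a_5 = 81/40
Truncated series: y(x) = -2 + 3 x - 9 x^2 + (9/2) x^3 - (27/4) x^4 + (81/40) x^5 + O(x^6).

a_0 = -2; a_1 = 3; a_2 = -9; a_3 = 9/2; a_4 = -27/4; a_5 = 81/40


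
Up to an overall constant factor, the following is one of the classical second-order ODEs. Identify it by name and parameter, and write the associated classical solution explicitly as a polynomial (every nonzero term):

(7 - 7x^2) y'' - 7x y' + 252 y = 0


All three coefficients share the factor 7; dividing through by 7 gives  (1 - x^2) y'' - x y' + 36 y = 0.
This matches the Chebyshev equation (1 - x^2) y'' - x y' + n^2 y = 0 (note the -x y' term, not -2x y') with n^2 = 36, so n = 6; the polynomial solution is T_6(x).
With y = sum_k a_k x^k, matching x^k gives (k+2)(k+1) a_{k+2} = (k^2 - n^2) a_k = (k - 6)(k + 6) a_k. The right side vanishes at k = 6, so the series with the parity of 6 terminates at degree 6.
Standard normalization: leading coefficient of T_n is 2^(n-1), so a_6 = 2^5 = 32. Work downward with a_k = (k+1)(k+2) a_{k+2} / ((k - 6)(k + 6)):
  a_4 = (5)(6)(32) / ((4 - 6)(4 + 6)) = 960/(-20) = -48
  a_2 = (3)(4)(-48) / ((2 - 6)(2 + 6)) = -576/(-32) = 18
  a_0 = (1)(2)(18) / ((0 - 6)(0 + 6)) = 36/(-36) = -1
Hence T_6(x) = 32 x^6 - 48 x^4 + 18 x^2 - 1.

T_6(x); series = 32 x^6 - 48 x^4 + 18 x^2 - 1


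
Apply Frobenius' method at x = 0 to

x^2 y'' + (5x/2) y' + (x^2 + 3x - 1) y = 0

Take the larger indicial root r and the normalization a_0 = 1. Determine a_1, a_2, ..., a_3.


Write in Frobenius form y'' + (p(x)/x) y' + (q(x)/x^2) y = 0:
  p(x) = 5/2,  q(x) = x^2 + 3x - 1.
Indicial equation: r(r-1) + (5/2) r + (-1) = 0 -> roots r_1 = 1/2, r_2 = -2.
Take r = r_1 = 1/2. Let y(x) = x^r sum_{n>=0} a_n x^n with a_0 = 1.
Substitute y = x^r sum a_n x^n and match x^{r+n}. The recurrence is
  D(n) a_n + 3 a_{n-1} + 1 a_{n-2} = 0,  where D(n) = (r+n)(r+n-1) + (5/2)(r+n) + (-1).
  a_n = [-3 a_{n-1} - 1 a_{n-2}] / D(n).
Since the indicial polynomial factors as (r - r_1)(r - r_2), D(n) = (r_1 + n - r_1)(r_1 + n - r_2) = n(n + 5/2).
Evaluating step by step (a_0 = 1):
  n = 1: D(1) = 1(1 + 5/2) = 7/2; numerator = -3(1) = -3; a_1 = (-3)/(7/2) = -6/7
  n = 2: D(2) = 2(2 + 5/2) = 9; numerator = -3(-6/7) - 1(1) = 11/7; a_2 = (11/7)/(9) = 11/63
  n = 3: D(3) = 3(3 + 5/2) = 33/2; numerator = -3(11/63) - 1(-6/7) = 1/3; a_3 = (1/3)/(33/2) = 2/99

r = 1/2; a_0 = 1; a_1 = -6/7; a_2 = 11/63; a_3 = 2/99


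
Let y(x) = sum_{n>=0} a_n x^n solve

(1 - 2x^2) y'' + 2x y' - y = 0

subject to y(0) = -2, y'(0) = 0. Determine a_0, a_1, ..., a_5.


Ansatz: y(x) = sum_{n>=0} a_n x^n, so y'(x) = sum_{n>=1} n a_n x^(n-1) and y''(x) = sum_{n>=2} n(n-1) a_n x^(n-2).
Substitute into P(x) y'' + Q(x) y' + R(x) y = 0 with P(x) = 1 - 2x^2, Q(x) = 2x, R(x) = -1, and match powers of x.
Initial conditions: a_0 = -2, a_1 = 0.
Setting the coefficient of each power of x to zero and solving order by order (substituting the coefficients already found):
  x^0: 2 a_2 - a_0 = 0  ->  2 a_2 = a_0 = -2  ->  a_2 = -1
  x^1: 6 a_3 + a_1 = 0  ->  6 a_3 = -a_1 = 0  ->  a_3 = 0
  x^2: 12 a_4 - a_2 = 0  ->  12 a_4 = a_2 = -1  ->  a_4 = -1/12
  x^3: 20 a_5 - 7 a_3 = 0  ->  20 a_5 = 7 a_3 = 0  ->  a_5 = 0
Truncated series: y(x) = -2 - x^2 - (1/12) x^4 + O(x^6).

a_0 = -2; a_1 = 0; a_2 = -1; a_3 = 0; a_4 = -1/12; a_5 = 0


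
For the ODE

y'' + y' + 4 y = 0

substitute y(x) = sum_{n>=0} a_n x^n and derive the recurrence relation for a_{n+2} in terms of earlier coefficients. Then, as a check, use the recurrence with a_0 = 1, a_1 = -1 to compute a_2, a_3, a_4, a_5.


Substitute y = sum_n a_n x^n.
y''(x) has coefficient (n+2)(n+1) a_{n+2} at x^n;
y'(x) has coefficient (n+1) a_{n+1} at x^n;
4 y(x) has coefficient 4 a_n at x^n.
Matching x^n: (n+2)(n+1) a_{n+2} + (n+1) a_{n+1} + 4 a_n = 0.
Thus a_{n+2} = [-(n+1) a_{n+1} - 4 a_n] / ((n+1)(n+2)).

Check with a_0 = 1, a_1 = -1 (apply the recurrence for n = 0, 1, 2, 3): a_0 = 1, a_1 = -1, a_2 = -3/2, a_3 = 7/6, a_4 = 5/24, a_5 = -11/40.

a_(n+2) = [-(n+1) a_(n+1) - 4 a_n] / ((n+1)(n+2)); check: a_0 = 1, a_1 = -1, a_2 = -3/2, a_3 = 7/6, a_4 = 5/24, a_5 = -11/40


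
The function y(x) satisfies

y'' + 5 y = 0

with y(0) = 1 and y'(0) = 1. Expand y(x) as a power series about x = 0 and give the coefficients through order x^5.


Ansatz: y(x) = sum_{n>=0} a_n x^n, so y'(x) = sum_{n>=1} n a_n x^(n-1) and y''(x) = sum_{n>=2} n(n-1) a_n x^(n-2).
Substitute into P(x) y'' + Q(x) y' + R(x) y = 0 with P(x) = 1, Q(x) = 0, R(x) = 5, and match powers of x.
Initial conditions: a_0 = 1, a_1 = 1.
Setting the coefficient of each power of x to zero and solving order by order (substituting the coefficients already found):
  x^0: 2 a_2 + 5 a_0 = 0  ->  2 a_2 = -5 a_0 = -5  ->  a_2 = -5/2
  x^1: 6 a_3 + 5 a_1 = 0  ->  6 a_3 = -5 a_1 = -5  ->  a_3 = -5/6
  x^2: 12 a_4 + 5 a_2 = 0  ->  12 a_4 = -5 a_2 = 25/2  ->  a_4 = 25/24
  x^3: 20 a_5 + 5 a_3 = 0  ->  20 a_5 = -5 a_3 = 25/6  ->  a_5 = 5/24
Truncated series: y(x) = 1 + x - (5/2) x^2 - (5/6) x^3 + (25/24) x^4 + (5/24) x^5 + O(x^6).

a_0 = 1; a_1 = 1; a_2 = -5/2; a_3 = -5/6; a_4 = 25/24; a_5 = 5/24


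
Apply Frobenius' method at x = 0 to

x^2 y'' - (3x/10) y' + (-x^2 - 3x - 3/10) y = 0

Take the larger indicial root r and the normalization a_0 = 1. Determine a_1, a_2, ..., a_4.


Write in Frobenius form y'' + (p(x)/x) y' + (q(x)/x^2) y = 0:
  p(x) = -3/10,  q(x) = -x^2 - 3x - 3/10.
Indicial equation: r(r-1) + (-3/10) r + (-3/10) = 0 -> roots r_1 = 3/2, r_2 = -1/5.
Take r = r_1 = 3/2. Let y(x) = x^r sum_{n>=0} a_n x^n with a_0 = 1.
Substitute y = x^r sum a_n x^n and match x^{r+n}. The recurrence is
  D(n) a_n - 3 a_{n-1} - 1 a_{n-2} = 0,  where D(n) = (r+n)(r+n-1) + (-3/10)(r+n) + (-3/10).
  a_n = [3 a_{n-1} + 1 a_{n-2}] / D(n).
Since the indicial polynomial factors as (r - r_1)(r - r_2), D(n) = (r_1 + n - r_1)(r_1 + n - r_2) = n(n + 17/10).
Evaluating step by step (a_0 = 1):
  n = 1: D(1) = 1(1 + 17/10) = 27/10; numerator = 3(1) = 3; a_1 = (3)/(27/10) = 10/9
  n = 2: D(2) = 2(2 + 17/10) = 37/5; numerator = 3(10/9) + 1(1) = 13/3; a_2 = (13/3)/(37/5) = 65/111
  n = 3: D(3) = 3(3 + 17/10) = 141/10; numerator = 3(65/111) + 1(10/9) = 955/333; a_3 = (955/333)/(141/10) = 9550/46953
  n = 4: D(4) = 4(4 + 17/10) = 114/5; numerator = 3(9550/46953) + 1(65/111) = 18715/15651; a_4 = (18715/15651)/(114/5) = 4925/93906

r = 3/2; a_0 = 1; a_1 = 10/9; a_2 = 65/111; a_3 = 9550/46953; a_4 = 4925/93906


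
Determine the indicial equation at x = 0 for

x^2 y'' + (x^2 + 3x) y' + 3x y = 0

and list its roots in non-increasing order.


Divide by x^2 to reach normal form y'' + P_1(x) y' + P_2(x) y = 0 with P_1(x) = 1 + 3/x and P_2(x) = 3/x.
x = 0 is a singular point because the y'-coefficient 1 + 3/x has a pole at x = 0 and the y-coefficient 3/x has a pole at x = 0.
It is a regular singular point because x P_1(x) = p(x) = x + 3 and x^2 P_2(x) = q(x) = 3x are polynomials, hence analytic at x = 0.
p(0) = 3,  q(0) = 0.
Indicial equation: r(r-1) + p(0) r + q(0) = 0, i.e. r^2 + (p(0) - 1) r + q(0) = 0, i.e. r^2 + 2 r = 0.
Discriminant: (2)^2 - 4(0) = 4, so r = (-2 ± 2)/2.
Solving: r_1 = 0, r_2 = -2.

indicial: r^2 + 2 r = 0; roots r_1 = 0, r_2 = -2
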